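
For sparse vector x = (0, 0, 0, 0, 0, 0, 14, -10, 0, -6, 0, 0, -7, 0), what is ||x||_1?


Non-zero entries: [(6, 14), (7, -10), (9, -6), (12, -7)]
Absolute values: [14, 10, 6, 7]
||x||_1 = sum = 37.

37


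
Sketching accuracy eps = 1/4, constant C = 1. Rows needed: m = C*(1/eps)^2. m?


1/eps = 4.
(1/eps)^2 = 16.
m = 1*16 = 16.

16


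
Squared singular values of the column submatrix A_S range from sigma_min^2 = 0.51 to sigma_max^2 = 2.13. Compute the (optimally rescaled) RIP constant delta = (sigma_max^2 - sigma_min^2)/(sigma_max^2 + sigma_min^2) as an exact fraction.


lambda_max - lambda_min = 2.13 - 0.51 = 1.62.
lambda_max + lambda_min = 2.13 + 0.51 = 2.64.
delta = 1.62/2.64 = 162/264 = 27/44.

27/44


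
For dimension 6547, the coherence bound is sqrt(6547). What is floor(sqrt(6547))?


80^2 = 6400 <= 6547 < 6561 = 81^2, so 80 <= sqrt(6547) < 81.
floor(sqrt(6547)) = 80.

80


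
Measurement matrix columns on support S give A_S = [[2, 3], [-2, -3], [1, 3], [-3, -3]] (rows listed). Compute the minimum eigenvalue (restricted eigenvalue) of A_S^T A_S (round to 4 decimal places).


A_S^T A_S = [[18, 24], [24, 36]].
trace = 54.
det = 72.
disc = trace^2 - 4*det = 2916 - 4*72 = 2628.
sqrt(2628) ≈ 51.264022.
lam_min = (54 - sqrt(2628))/2 ≈ (54 - 51.264022)/2 = 1.367989 ≈ 1.3680.

1.3680


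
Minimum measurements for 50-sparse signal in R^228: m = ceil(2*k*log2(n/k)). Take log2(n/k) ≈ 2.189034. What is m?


log2(n/k) = log2(228/50) ≈ 2.189034.
2*k*log2(n/k) ≈ 2*50*2.189034 = 218.9034.
m = ceil(218.9034) = 219.

219


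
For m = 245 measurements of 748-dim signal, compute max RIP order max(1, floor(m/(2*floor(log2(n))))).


floor(log2(748)) = 9.
2*9 = 18.
m/(2*floor(log2(n))) = 245/18 ≈ 13.6111.
floor = 13.
k = max(1, 13) = 13.

13


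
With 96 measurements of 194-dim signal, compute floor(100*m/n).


100*m/n = 100*96/194 ≈ 49.4845.
floor = 49.

49


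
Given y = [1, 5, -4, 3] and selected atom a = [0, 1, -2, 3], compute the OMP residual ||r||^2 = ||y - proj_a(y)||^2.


a^T a = 14.
a^T y = 22.
coeff = 22/14 = 11/7.
||r||^2 = 115/7.

115/7


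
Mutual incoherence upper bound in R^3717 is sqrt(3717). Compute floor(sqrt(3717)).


60^2 = 3600 <= 3717 < 3721 = 61^2, so 60 <= sqrt(3717) < 61.
floor(sqrt(3717)) = 60.

60


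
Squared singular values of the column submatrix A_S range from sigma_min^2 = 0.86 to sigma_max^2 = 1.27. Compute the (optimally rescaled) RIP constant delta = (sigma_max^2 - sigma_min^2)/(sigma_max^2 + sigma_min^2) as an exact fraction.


lambda_max - lambda_min = 1.27 - 0.86 = 0.41.
lambda_max + lambda_min = 1.27 + 0.86 = 2.13.
delta = 0.41/2.13 = 41/213.

41/213


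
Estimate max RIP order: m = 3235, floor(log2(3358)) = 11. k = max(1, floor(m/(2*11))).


floor(log2(3358)) = 11.
2*11 = 22.
m/(2*floor(log2(n))) = 3235/22 ≈ 147.0455.
floor = 147.
k = max(1, 147) = 147.

147


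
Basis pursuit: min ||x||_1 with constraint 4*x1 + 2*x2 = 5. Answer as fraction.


Axis intercepts:
  x1 = 5/4, x2 = 0: L1 = 5/4
  x1 = 0, x2 = 5/2: L1 = 5/2
x* = (5/4, 0)
||x*||_1 = 5/4.

5/4


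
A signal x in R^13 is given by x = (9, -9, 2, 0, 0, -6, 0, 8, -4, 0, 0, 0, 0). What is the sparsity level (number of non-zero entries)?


Non-zero positions: [0, 1, 2, 5, 7, 8].
Sparsity = 6.

6


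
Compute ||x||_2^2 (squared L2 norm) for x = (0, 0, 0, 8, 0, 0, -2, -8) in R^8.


Non-zero entries: [(3, 8), (6, -2), (7, -8)]
Squares: [64, 4, 64]
||x||_2^2 = sum = 132.

132


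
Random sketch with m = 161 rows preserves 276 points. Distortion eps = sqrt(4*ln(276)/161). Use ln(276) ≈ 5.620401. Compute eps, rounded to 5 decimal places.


ln(276) ≈ 5.620401.
4*ln(N)/m ≈ 4*5.620401/161 ≈ 0.13963729.
eps = sqrt(0.13963729) ≈ 0.3736807 ≈ 0.37368.

0.37368


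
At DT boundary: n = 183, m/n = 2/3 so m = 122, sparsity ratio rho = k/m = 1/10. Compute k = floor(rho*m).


m = 2/3*183 = 122.
rho = 1/10.
rho*m = 1/10*122 = 12.2.
k = floor(12.2) = 12.

12


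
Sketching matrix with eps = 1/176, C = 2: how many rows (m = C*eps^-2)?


1/eps = 176.
(1/eps)^2 = 30976.
m = 2*30976 = 61952.

61952


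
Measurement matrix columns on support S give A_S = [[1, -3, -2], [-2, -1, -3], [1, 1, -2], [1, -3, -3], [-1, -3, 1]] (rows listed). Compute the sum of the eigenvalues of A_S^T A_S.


Sum of eigenvalues of A_S^T A_S = trace(A_S^T A_S) = sum of squared column norms of A_S.
A_S^T A_S diagonal: [8, 29, 27].
trace = 8 + 29 + 27 = 64.

64


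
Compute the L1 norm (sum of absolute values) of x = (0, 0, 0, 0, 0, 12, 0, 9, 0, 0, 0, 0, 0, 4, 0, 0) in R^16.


Non-zero entries: [(5, 12), (7, 9), (13, 4)]
Absolute values: [12, 9, 4]
||x||_1 = sum = 25.

25


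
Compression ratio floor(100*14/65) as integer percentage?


100*m/n = 100*14/65 ≈ 21.5385.
floor = 21.

21


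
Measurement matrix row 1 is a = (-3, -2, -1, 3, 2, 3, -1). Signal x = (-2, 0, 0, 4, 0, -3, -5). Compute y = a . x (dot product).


Non-zero terms: ['-3*-2', '3*4', '3*-3', '-1*-5']
Products: [6, 12, -9, 5]
y = sum = 14.

14


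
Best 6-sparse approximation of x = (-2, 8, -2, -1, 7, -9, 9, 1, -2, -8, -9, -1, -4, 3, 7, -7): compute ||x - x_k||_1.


Sorted |x_i| descending: [9, 9, 9, 8, 8, 7, 7, 7, 4, 3, 2, 2, 2, 1, 1, 1]
Keep top 6: [9, 9, 9, 8, 8, 7]
Tail entries: [7, 7, 4, 3, 2, 2, 2, 1, 1, 1]
L1 error = sum of tail = 30.

30


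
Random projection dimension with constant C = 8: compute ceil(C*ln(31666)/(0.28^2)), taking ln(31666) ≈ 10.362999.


ln(31666) ≈ 10.362999.
eps^2 = 0.28^2 = 0.0784.
C*ln(N)/eps^2 ≈ 8*10.362999/0.0784 ≈ 1057.4489.
m = ceil(1057.4489) = 1058.

1058


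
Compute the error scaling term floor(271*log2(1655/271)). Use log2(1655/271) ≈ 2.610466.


log2(n/k) = log2(1655/271) ≈ 2.610466.
k*log2(n/k) ≈ 271*2.610466 = 707.436286.
floor(707.436286) = 707.

707


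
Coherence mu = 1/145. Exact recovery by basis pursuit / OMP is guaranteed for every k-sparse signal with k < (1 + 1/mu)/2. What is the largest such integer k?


1/mu = 145.
1 + 1/mu = 146.
(1 + 1/mu)/2 = 73 is an integer and the inequality is strict, so k_max = 73 - 1 = 72.

72


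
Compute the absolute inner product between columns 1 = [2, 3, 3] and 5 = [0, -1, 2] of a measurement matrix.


Inner product: 2*0 + 3*-1 + 3*2
Products: [0, -3, 6]
Sum = 3.
|dot| = 3.

3


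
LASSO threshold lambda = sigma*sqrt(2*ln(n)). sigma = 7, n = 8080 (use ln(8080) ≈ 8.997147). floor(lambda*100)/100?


ln(8080) ≈ 8.997147.
2*ln(n) ≈ 17.994294.
sqrt(2*ln(n)) ≈ sqrt(17.994294) ≈ 4.241968.
lambda ≈ 7*4.241968 = 29.693776.
floor(lambda*100)/100 = 29.69.

29.69


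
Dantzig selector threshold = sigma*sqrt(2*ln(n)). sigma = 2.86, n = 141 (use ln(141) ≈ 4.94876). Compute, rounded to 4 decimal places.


ln(141) ≈ 4.94876.
2*ln(n) ≈ 9.89752.
sqrt(2*ln(n)) ≈ sqrt(9.89752) ≈ 3.146032.
threshold ≈ 2.86*3.146032 = 8.99765152 ≈ 8.9977.

8.9977


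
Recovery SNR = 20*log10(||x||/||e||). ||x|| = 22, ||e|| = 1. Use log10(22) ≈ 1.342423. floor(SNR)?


||x||/||e|| = 22/1 = 22.
log10(22) ≈ 1.342423.
20*log10(||x||/||e||) ≈ 20*1.342423 = 26.84846.
floor(26.84846) = 26.

26


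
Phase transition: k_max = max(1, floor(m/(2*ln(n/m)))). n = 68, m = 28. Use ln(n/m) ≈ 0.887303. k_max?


n/m = 68/28 = 17/7.
ln(n/m) ≈ 0.887303.
2*ln(n/m) ≈ 1.774606.
m/(2*ln(n/m)) ≈ 28/1.774606 ≈ 15.7782.
floor = 15.
k_max = max(1, 15) = 15.

15


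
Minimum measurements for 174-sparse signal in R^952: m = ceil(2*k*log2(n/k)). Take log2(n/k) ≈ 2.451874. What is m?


log2(n/k) = log2(952/174) ≈ 2.451874.
2*k*log2(n/k) ≈ 2*174*2.451874 = 853.252152.
m = ceil(853.252152) = 854.

854


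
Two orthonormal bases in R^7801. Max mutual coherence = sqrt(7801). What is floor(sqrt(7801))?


88^2 = 7744 <= 7801 < 7921 = 89^2, so 88 <= sqrt(7801) < 89.
floor(sqrt(7801)) = 88.

88


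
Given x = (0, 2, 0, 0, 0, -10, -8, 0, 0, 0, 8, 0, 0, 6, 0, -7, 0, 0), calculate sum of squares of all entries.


Non-zero entries: [(1, 2), (5, -10), (6, -8), (10, 8), (13, 6), (15, -7)]
Squares: [4, 100, 64, 64, 36, 49]
||x||_2^2 = sum = 317.

317


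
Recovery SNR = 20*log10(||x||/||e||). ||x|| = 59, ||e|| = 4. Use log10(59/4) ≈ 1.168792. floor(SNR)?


||x||/||e|| = 59/4.
log10(59/4) ≈ 1.168792.
20*log10(||x||/||e||) ≈ 20*1.168792 = 23.37584.
floor(23.37584) = 23.

23


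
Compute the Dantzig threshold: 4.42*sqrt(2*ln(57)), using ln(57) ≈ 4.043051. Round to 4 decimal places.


ln(57) ≈ 4.043051.
2*ln(n) ≈ 8.086102.
sqrt(2*ln(n)) ≈ sqrt(8.086102) ≈ 2.843607.
threshold ≈ 4.42*2.843607 = 12.56874294 ≈ 12.5687.

12.5687


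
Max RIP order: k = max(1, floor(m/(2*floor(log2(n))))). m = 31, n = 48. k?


floor(log2(48)) = 5.
2*5 = 10.
m/(2*floor(log2(n))) = 31/10 ≈ 3.1.
floor = 3.
k = max(1, 3) = 3.

3


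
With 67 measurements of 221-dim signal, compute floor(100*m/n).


100*m/n = 100*67/221 ≈ 30.3167.
floor = 30.

30


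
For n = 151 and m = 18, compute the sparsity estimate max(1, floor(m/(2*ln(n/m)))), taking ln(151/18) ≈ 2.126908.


n/m = 151/18.
ln(n/m) ≈ 2.126908.
2*ln(n/m) ≈ 4.253816.
m/(2*ln(n/m)) ≈ 18/4.253816 ≈ 4.2315.
floor = 4.
k_max = max(1, 4) = 4.

4


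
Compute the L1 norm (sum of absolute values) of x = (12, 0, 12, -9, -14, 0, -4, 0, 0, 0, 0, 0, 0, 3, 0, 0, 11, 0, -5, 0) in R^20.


Non-zero entries: [(0, 12), (2, 12), (3, -9), (4, -14), (6, -4), (13, 3), (16, 11), (18, -5)]
Absolute values: [12, 12, 9, 14, 4, 3, 11, 5]
||x||_1 = sum = 70.

70


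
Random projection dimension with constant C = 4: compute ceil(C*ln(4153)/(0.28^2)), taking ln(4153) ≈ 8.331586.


ln(4153) ≈ 8.331586.
eps^2 = 0.28^2 = 0.0784.
C*ln(N)/eps^2 ≈ 4*8.331586/0.0784 ≈ 425.0809.
m = ceil(425.0809) = 426.

426


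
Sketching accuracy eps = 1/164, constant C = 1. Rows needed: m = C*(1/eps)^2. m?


1/eps = 164.
(1/eps)^2 = 26896.
m = 1*26896 = 26896.

26896


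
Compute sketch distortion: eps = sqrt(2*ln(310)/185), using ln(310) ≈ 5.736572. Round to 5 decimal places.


ln(310) ≈ 5.736572.
2*ln(N)/m ≈ 2*5.736572/185 ≈ 0.06201699.
eps = sqrt(0.06201699) ≈ 0.2490321 ≈ 0.24903.

0.24903


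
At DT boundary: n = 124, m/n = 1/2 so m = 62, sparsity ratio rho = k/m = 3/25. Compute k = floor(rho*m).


m = 1/2*124 = 62.
rho = 3/25.
rho*m = 3/25*62 = 7.44.
k = floor(7.44) = 7.

7


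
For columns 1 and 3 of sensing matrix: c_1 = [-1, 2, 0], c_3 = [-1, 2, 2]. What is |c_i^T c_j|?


Inner product: -1*-1 + 2*2 + 0*2
Products: [1, 4, 0]
Sum = 5.
|dot| = 5.

5


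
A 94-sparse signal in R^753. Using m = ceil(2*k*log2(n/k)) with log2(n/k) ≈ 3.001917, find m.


log2(n/k) = log2(753/94) ≈ 3.001917.
2*k*log2(n/k) ≈ 2*94*3.001917 = 564.360396.
m = ceil(564.360396) = 565.

565


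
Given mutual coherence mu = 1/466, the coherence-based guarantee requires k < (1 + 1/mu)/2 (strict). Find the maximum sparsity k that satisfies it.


1/mu = 466.
1 + 1/mu = 467.
(1 + 1/mu)/2 = 233.5 is not an integer, so k_max = floor(233.5) = 233.

233


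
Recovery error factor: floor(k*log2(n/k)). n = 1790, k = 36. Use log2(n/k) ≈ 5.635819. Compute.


log2(n/k) = log2(1790/36) ≈ 5.635819.
k*log2(n/k) ≈ 36*5.635819 = 202.889484.
floor(202.889484) = 202.

202


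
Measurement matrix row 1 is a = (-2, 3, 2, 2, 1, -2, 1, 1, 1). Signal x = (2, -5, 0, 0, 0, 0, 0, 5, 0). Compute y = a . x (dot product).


Non-zero terms: ['-2*2', '3*-5', '1*5']
Products: [-4, -15, 5]
y = sum = -14.

-14


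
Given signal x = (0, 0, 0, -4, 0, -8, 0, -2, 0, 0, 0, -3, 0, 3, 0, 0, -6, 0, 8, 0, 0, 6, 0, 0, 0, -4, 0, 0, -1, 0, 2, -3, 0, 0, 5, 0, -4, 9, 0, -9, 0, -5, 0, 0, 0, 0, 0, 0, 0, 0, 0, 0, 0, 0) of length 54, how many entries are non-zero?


Non-zero positions: [3, 5, 7, 11, 13, 16, 18, 21, 25, 28, 30, 31, 34, 36, 37, 39, 41].
Sparsity = 17.

17


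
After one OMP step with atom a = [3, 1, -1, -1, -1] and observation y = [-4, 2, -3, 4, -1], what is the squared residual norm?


a^T a = 13.
a^T y = -10.
coeff = -10/13 = -10/13.
||r||^2 = 498/13.

498/13


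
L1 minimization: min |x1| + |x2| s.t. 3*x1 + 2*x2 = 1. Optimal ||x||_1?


Axis intercepts:
  x1 = 1/3, x2 = 0: L1 = 1/3
  x1 = 0, x2 = 1/2: L1 = 1/2
x* = (1/3, 0)
||x*||_1 = 1/3.

1/3


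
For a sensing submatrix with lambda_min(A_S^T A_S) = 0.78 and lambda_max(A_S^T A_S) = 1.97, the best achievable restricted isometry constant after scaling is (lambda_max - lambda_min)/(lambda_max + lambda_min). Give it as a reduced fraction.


lambda_max - lambda_min = 1.97 - 0.78 = 1.19.
lambda_max + lambda_min = 1.97 + 0.78 = 2.75.
delta = 1.19/2.75 = 119/275.

119/275


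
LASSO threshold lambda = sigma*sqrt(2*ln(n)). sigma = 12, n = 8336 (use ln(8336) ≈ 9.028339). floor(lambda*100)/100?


ln(8336) ≈ 9.028339.
2*ln(n) ≈ 18.056678.
sqrt(2*ln(n)) ≈ sqrt(18.056678) ≈ 4.249315.
lambda ≈ 12*4.249315 = 50.99178.
floor(lambda*100)/100 = 50.99.

50.99


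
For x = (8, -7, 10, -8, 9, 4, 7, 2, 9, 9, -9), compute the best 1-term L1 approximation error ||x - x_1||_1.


Sorted |x_i| descending: [10, 9, 9, 9, 9, 8, 8, 7, 7, 4, 2]
Keep top 1: [10]
Tail entries: [9, 9, 9, 9, 8, 8, 7, 7, 4, 2]
L1 error = sum of tail = 72.

72


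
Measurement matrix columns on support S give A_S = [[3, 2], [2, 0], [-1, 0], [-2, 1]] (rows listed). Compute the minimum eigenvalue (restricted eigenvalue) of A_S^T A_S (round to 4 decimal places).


A_S^T A_S = [[18, 4], [4, 5]].
trace = 23.
det = 74.
disc = trace^2 - 4*det = 529 - 4*74 = 233.
sqrt(233) ≈ 15.264338.
lam_min = (23 - sqrt(233))/2 ≈ (23 - 15.264338)/2 = 3.867831 ≈ 3.8678.

3.8678


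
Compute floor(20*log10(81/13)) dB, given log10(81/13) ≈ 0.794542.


||x||/||e|| = 81/13.
log10(81/13) ≈ 0.794542.
20*log10(||x||/||e||) ≈ 20*0.794542 = 15.89084.
floor(15.89084) = 15.

15


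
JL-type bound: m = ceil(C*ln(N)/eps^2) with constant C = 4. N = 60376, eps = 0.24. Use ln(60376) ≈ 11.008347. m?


ln(60376) ≈ 11.008347.
eps^2 = 0.24^2 = 0.0576.
C*ln(N)/eps^2 ≈ 4*11.008347/0.0576 ≈ 764.4685.
m = ceil(764.4685) = 765.

765


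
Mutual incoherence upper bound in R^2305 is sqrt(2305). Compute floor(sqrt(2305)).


48^2 = 2304 <= 2305 < 2401 = 49^2, so 48 <= sqrt(2305) < 49.
floor(sqrt(2305)) = 48.

48


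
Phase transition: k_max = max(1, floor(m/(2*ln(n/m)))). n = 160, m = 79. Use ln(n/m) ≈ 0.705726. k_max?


n/m = 160/79.
ln(n/m) ≈ 0.705726.
2*ln(n/m) ≈ 1.411452.
m/(2*ln(n/m)) ≈ 79/1.411452 ≈ 55.9707.
floor = 55.
k_max = max(1, 55) = 55.

55


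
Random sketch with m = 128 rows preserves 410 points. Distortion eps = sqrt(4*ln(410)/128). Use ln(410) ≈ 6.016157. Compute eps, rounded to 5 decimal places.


ln(410) ≈ 6.016157.
4*ln(N)/m ≈ 4*6.016157/128 ≈ 0.18800491.
eps = sqrt(0.18800491) ≈ 0.4335953 ≈ 0.43360.

0.43360


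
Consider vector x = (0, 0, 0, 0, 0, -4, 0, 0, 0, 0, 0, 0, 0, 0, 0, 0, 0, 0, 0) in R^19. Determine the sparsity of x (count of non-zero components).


Non-zero positions: [5].
Sparsity = 1.

1


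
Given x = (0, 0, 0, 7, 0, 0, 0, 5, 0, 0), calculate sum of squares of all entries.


Non-zero entries: [(3, 7), (7, 5)]
Squares: [49, 25]
||x||_2^2 = sum = 74.

74


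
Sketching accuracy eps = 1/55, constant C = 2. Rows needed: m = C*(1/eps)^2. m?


1/eps = 55.
(1/eps)^2 = 3025.
m = 2*3025 = 6050.

6050


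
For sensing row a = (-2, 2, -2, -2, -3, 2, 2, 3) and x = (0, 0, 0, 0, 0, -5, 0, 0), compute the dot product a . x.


Non-zero terms: ['2*-5']
Products: [-10]
y = sum = -10.

-10


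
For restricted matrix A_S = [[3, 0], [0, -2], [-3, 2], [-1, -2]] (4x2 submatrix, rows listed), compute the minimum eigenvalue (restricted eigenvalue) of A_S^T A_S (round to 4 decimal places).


A_S^T A_S = [[19, -4], [-4, 12]].
trace = 31.
det = 212.
disc = trace^2 - 4*det = 961 - 4*212 = 113.
sqrt(113) ≈ 10.630146.
lam_min = (31 - sqrt(113))/2 ≈ (31 - 10.630146)/2 = 10.184927 ≈ 10.1849.

10.1849


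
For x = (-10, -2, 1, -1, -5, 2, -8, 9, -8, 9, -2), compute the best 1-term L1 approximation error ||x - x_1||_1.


Sorted |x_i| descending: [10, 9, 9, 8, 8, 5, 2, 2, 2, 1, 1]
Keep top 1: [10]
Tail entries: [9, 9, 8, 8, 5, 2, 2, 2, 1, 1]
L1 error = sum of tail = 47.

47


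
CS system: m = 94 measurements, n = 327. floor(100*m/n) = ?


100*m/n = 100*94/327 ≈ 28.7462.
floor = 28.

28


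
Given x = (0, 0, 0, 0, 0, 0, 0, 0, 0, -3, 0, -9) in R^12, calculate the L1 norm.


Non-zero entries: [(9, -3), (11, -9)]
Absolute values: [3, 9]
||x||_1 = sum = 12.

12


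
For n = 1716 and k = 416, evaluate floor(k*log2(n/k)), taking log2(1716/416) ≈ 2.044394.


log2(n/k) = log2(1716/416) ≈ 2.044394.
k*log2(n/k) ≈ 416*2.044394 = 850.467904.
floor(850.467904) = 850.

850


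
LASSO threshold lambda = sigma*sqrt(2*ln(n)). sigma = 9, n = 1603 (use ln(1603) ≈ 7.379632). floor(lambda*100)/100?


ln(1603) ≈ 7.379632.
2*ln(n) ≈ 14.759264.
sqrt(2*ln(n)) ≈ sqrt(14.759264) ≈ 3.841779.
lambda ≈ 9*3.841779 = 34.576011.
floor(lambda*100)/100 = 34.57.

34.57


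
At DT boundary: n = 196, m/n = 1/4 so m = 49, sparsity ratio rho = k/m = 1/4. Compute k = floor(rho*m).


m = 1/4*196 = 49.
rho = 1/4.
rho*m = 1/4*49 = 12.25.
k = floor(12.25) = 12.

12


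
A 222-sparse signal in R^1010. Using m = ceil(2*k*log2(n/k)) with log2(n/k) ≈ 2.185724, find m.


log2(n/k) = log2(1010/222) ≈ 2.185724.
2*k*log2(n/k) ≈ 2*222*2.185724 = 970.461456.
m = ceil(970.461456) = 971.

971


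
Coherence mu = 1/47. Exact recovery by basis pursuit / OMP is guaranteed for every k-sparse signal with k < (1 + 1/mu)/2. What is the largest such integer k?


1/mu = 47.
1 + 1/mu = 48.
(1 + 1/mu)/2 = 24 is an integer and the inequality is strict, so k_max = 24 - 1 = 23.

23


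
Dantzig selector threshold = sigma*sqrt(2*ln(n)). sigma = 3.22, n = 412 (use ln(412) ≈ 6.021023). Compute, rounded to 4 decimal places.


ln(412) ≈ 6.021023.
2*ln(n) ≈ 12.042046.
sqrt(2*ln(n)) ≈ sqrt(12.042046) ≈ 3.470165.
threshold ≈ 3.22*3.470165 = 11.1739313 ≈ 11.1739.

11.1739


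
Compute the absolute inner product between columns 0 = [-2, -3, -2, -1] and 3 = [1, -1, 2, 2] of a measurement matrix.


Inner product: -2*1 + -3*-1 + -2*2 + -1*2
Products: [-2, 3, -4, -2]
Sum = -5.
|dot| = 5.

5


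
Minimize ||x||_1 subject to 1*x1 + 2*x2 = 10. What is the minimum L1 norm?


Axis intercepts:
  x1 = 10, x2 = 0: L1 = 10
  x1 = 0, x2 = 5: L1 = 5
x* = (0, 5)
||x*||_1 = 5.

5


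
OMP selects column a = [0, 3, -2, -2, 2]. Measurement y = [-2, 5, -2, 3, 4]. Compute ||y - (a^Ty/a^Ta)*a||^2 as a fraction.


a^T a = 21.
a^T y = 21.
coeff = 21/21 = 1.
||r||^2 = 37.

37


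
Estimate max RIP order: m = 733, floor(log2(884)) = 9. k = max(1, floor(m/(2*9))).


floor(log2(884)) = 9.
2*9 = 18.
m/(2*floor(log2(n))) = 733/18 ≈ 40.7222.
floor = 40.
k = max(1, 40) = 40.

40


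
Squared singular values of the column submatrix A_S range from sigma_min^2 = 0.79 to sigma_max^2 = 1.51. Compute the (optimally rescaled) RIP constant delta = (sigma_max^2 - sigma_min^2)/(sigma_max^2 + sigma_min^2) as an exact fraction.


lambda_max - lambda_min = 1.51 - 0.79 = 0.72.
lambda_max + lambda_min = 1.51 + 0.79 = 2.30.
delta = 0.72/2.30 = 72/230 = 36/115.

36/115


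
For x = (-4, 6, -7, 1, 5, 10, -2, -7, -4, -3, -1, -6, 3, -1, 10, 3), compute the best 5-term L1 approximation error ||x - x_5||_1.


Sorted |x_i| descending: [10, 10, 7, 7, 6, 6, 5, 4, 4, 3, 3, 3, 2, 1, 1, 1]
Keep top 5: [10, 10, 7, 7, 6]
Tail entries: [6, 5, 4, 4, 3, 3, 3, 2, 1, 1, 1]
L1 error = sum of tail = 33.

33


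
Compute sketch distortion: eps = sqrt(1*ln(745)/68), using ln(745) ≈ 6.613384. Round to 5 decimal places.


ln(745) ≈ 6.613384.
1*ln(N)/m ≈ 1*6.613384/68 ≈ 0.09725565.
eps = sqrt(0.09725565) ≈ 0.3118584 ≈ 0.31186.

0.31186


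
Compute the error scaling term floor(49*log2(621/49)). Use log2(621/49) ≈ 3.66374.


log2(n/k) = log2(621/49) ≈ 3.66374.
k*log2(n/k) ≈ 49*3.66374 = 179.52326.
floor(179.52326) = 179.

179


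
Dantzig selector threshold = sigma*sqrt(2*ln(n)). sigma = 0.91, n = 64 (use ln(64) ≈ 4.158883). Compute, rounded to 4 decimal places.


ln(64) ≈ 4.158883.
2*ln(n) ≈ 8.317766.
sqrt(2*ln(n)) ≈ sqrt(8.317766) ≈ 2.884054.
threshold ≈ 0.91*2.884054 = 2.62448914 ≈ 2.6245.

2.6245


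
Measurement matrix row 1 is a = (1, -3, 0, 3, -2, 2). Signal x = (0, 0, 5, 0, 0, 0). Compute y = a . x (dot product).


Non-zero terms: ['0*5']
Products: [0]
y = sum = 0.

0


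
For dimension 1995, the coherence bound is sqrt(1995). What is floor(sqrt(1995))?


44^2 = 1936 <= 1995 < 2025 = 45^2, so 44 <= sqrt(1995) < 45.
floor(sqrt(1995)) = 44.

44


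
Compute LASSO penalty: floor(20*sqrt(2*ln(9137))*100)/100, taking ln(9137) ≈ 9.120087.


ln(9137) ≈ 9.120087.
2*ln(n) ≈ 18.240174.
sqrt(2*ln(n)) ≈ sqrt(18.240174) ≈ 4.270852.
lambda ≈ 20*4.270852 = 85.41704.
floor(lambda*100)/100 = 85.41.

85.41


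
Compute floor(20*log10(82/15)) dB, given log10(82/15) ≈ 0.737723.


||x||/||e|| = 82/15.
log10(82/15) ≈ 0.737723.
20*log10(||x||/||e||) ≈ 20*0.737723 = 14.75446.
floor(14.75446) = 14.

14


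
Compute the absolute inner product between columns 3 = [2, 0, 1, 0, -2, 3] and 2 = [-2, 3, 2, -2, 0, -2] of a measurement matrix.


Inner product: 2*-2 + 0*3 + 1*2 + 0*-2 + -2*0 + 3*-2
Products: [-4, 0, 2, 0, 0, -6]
Sum = -8.
|dot| = 8.

8


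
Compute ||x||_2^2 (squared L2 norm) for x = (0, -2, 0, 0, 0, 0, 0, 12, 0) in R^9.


Non-zero entries: [(1, -2), (7, 12)]
Squares: [4, 144]
||x||_2^2 = sum = 148.

148


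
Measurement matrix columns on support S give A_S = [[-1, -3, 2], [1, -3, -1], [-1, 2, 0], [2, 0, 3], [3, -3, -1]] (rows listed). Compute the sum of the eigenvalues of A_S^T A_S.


Sum of eigenvalues of A_S^T A_S = trace(A_S^T A_S) = sum of squared column norms of A_S.
A_S^T A_S diagonal: [16, 31, 15].
trace = 16 + 31 + 15 = 62.

62


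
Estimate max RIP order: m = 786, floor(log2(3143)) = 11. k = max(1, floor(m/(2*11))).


floor(log2(3143)) = 11.
2*11 = 22.
m/(2*floor(log2(n))) = 786/22 ≈ 35.7273.
floor = 35.
k = max(1, 35) = 35.

35


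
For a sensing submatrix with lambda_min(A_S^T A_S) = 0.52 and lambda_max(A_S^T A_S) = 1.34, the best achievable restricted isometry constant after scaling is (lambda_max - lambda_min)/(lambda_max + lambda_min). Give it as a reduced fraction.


lambda_max - lambda_min = 1.34 - 0.52 = 0.82.
lambda_max + lambda_min = 1.34 + 0.52 = 1.86.
delta = 0.82/1.86 = 82/186 = 41/93.

41/93


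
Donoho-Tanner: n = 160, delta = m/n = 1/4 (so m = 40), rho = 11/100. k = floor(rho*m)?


m = 1/4*160 = 40.
rho = 11/100.
rho*m = 11/100*40 = 4.4.
k = floor(4.4) = 4.

4


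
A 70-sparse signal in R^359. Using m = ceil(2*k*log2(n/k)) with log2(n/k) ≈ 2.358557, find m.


log2(n/k) = log2(359/70) ≈ 2.358557.
2*k*log2(n/k) ≈ 2*70*2.358557 = 330.19798.
m = ceil(330.19798) = 331.

331


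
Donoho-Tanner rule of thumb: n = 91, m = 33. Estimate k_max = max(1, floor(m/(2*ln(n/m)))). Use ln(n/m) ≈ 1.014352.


n/m = 91/33.
ln(n/m) ≈ 1.014352.
2*ln(n/m) ≈ 2.028704.
m/(2*ln(n/m)) ≈ 33/2.028704 ≈ 16.2665.
floor = 16.
k_max = max(1, 16) = 16.

16


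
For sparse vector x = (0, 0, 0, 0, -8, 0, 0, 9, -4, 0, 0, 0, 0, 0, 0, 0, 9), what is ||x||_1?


Non-zero entries: [(4, -8), (7, 9), (8, -4), (16, 9)]
Absolute values: [8, 9, 4, 9]
||x||_1 = sum = 30.

30


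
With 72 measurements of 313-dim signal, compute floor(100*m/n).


100*m/n = 100*72/313 ≈ 23.0032.
floor = 23.

23


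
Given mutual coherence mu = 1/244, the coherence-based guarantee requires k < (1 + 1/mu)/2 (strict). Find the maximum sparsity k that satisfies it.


1/mu = 244.
1 + 1/mu = 245.
(1 + 1/mu)/2 = 122.5 is not an integer, so k_max = floor(122.5) = 122.

122


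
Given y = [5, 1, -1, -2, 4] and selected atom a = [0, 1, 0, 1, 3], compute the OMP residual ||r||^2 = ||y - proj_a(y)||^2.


a^T a = 11.
a^T y = 11.
coeff = 11/11 = 1.
||r||^2 = 36.

36


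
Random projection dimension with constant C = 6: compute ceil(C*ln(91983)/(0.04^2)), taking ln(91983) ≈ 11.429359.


ln(91983) ≈ 11.429359.
eps^2 = 0.04^2 = 0.0016.
C*ln(N)/eps^2 ≈ 6*11.429359/0.0016 ≈ 42860.0963.
m = ceil(42860.0963) = 42861.

42861


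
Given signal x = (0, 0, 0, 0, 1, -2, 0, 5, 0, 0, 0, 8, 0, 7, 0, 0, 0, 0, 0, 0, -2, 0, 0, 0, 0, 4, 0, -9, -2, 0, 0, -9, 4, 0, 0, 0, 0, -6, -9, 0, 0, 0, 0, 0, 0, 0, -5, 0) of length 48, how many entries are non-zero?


Non-zero positions: [4, 5, 7, 11, 13, 20, 25, 27, 28, 31, 32, 37, 38, 46].
Sparsity = 14.

14


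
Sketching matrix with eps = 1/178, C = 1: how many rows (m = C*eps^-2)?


1/eps = 178.
(1/eps)^2 = 31684.
m = 1*31684 = 31684.

31684


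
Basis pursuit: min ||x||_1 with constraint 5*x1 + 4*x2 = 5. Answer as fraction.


Axis intercepts:
  x1 = 1, x2 = 0: L1 = 1
  x1 = 0, x2 = 5/4: L1 = 5/4
x* = (1, 0)
||x*||_1 = 1.

1


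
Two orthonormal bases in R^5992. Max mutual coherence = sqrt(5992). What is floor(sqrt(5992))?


77^2 = 5929 <= 5992 < 6084 = 78^2, so 77 <= sqrt(5992) < 78.
floor(sqrt(5992)) = 77.

77


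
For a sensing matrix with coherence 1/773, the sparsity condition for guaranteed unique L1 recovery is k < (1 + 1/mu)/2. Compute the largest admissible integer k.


1/mu = 773.
1 + 1/mu = 774.
(1 + 1/mu)/2 = 387 is an integer and the inequality is strict, so k_max = 387 - 1 = 386.

386


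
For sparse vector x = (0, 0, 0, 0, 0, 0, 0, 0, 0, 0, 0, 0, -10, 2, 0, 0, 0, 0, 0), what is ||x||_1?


Non-zero entries: [(12, -10), (13, 2)]
Absolute values: [10, 2]
||x||_1 = sum = 12.

12


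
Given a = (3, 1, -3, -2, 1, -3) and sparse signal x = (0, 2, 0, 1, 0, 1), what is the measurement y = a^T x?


Non-zero terms: ['1*2', '-2*1', '-3*1']
Products: [2, -2, -3]
y = sum = -3.

-3


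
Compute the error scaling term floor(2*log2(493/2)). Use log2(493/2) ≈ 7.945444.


log2(n/k) = log2(493/2) ≈ 7.945444.
k*log2(n/k) ≈ 2*7.945444 = 15.890888.
floor(15.890888) = 15.

15


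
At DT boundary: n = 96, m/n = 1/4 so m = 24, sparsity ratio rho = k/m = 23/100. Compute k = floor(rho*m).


m = 1/4*96 = 24.
rho = 23/100.
rho*m = 23/100*24 = 5.52.
k = floor(5.52) = 5.

5


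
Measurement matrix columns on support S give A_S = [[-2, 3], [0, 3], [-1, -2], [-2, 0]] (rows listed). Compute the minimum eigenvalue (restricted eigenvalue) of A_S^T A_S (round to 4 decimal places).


A_S^T A_S = [[9, -4], [-4, 22]].
trace = 31.
det = 182.
disc = trace^2 - 4*det = 961 - 4*182 = 233.
sqrt(233) ≈ 15.264338.
lam_min = (31 - sqrt(233))/2 ≈ (31 - 15.264338)/2 = 7.867831 ≈ 7.8678.

7.8678


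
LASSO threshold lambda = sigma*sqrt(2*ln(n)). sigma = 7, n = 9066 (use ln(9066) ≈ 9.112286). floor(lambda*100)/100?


ln(9066) ≈ 9.112286.
2*ln(n) ≈ 18.224572.
sqrt(2*ln(n)) ≈ sqrt(18.224572) ≈ 4.269025.
lambda ≈ 7*4.269025 = 29.883175.
floor(lambda*100)/100 = 29.88.

29.88


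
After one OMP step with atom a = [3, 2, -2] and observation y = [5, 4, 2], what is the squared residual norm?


a^T a = 17.
a^T y = 19.
coeff = 19/17 = 19/17.
||r||^2 = 404/17.

404/17


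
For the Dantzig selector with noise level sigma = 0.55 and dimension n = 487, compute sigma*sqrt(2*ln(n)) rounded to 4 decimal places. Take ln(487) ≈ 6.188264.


ln(487) ≈ 6.188264.
2*ln(n) ≈ 12.376528.
sqrt(2*ln(n)) ≈ sqrt(12.376528) ≈ 3.518029.
threshold ≈ 0.55*3.518029 = 1.93491595 ≈ 1.9349.

1.9349


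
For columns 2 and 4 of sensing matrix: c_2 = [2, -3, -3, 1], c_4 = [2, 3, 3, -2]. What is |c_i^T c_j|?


Inner product: 2*2 + -3*3 + -3*3 + 1*-2
Products: [4, -9, -9, -2]
Sum = -16.
|dot| = 16.

16


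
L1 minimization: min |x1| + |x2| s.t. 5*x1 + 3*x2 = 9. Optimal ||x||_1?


Axis intercepts:
  x1 = 9/5, x2 = 0: L1 = 9/5
  x1 = 0, x2 = 3: L1 = 3
x* = (9/5, 0)
||x*||_1 = 9/5.

9/5


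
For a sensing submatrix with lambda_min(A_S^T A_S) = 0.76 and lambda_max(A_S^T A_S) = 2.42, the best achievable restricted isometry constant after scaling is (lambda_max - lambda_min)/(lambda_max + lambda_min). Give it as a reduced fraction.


lambda_max - lambda_min = 2.42 - 0.76 = 1.66.
lambda_max + lambda_min = 2.42 + 0.76 = 3.18.
delta = 1.66/3.18 = 166/318 = 83/159.

83/159


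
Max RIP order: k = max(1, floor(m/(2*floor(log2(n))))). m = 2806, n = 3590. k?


floor(log2(3590)) = 11.
2*11 = 22.
m/(2*floor(log2(n))) = 2806/22 ≈ 127.5455.
floor = 127.
k = max(1, 127) = 127.

127


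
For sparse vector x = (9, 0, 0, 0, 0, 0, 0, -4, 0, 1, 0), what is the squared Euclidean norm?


Non-zero entries: [(0, 9), (7, -4), (9, 1)]
Squares: [81, 16, 1]
||x||_2^2 = sum = 98.

98


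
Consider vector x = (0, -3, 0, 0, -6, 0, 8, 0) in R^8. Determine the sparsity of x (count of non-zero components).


Non-zero positions: [1, 4, 6].
Sparsity = 3.

3


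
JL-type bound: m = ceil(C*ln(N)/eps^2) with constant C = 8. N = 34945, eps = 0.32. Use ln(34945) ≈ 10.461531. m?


ln(34945) ≈ 10.461531.
eps^2 = 0.32^2 = 0.1024.
C*ln(N)/eps^2 ≈ 8*10.461531/0.1024 ≈ 817.3071.
m = ceil(817.3071) = 818.

818


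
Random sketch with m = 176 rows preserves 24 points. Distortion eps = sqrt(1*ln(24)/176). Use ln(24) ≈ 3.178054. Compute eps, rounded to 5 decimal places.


ln(24) ≈ 3.178054.
1*ln(N)/m ≈ 1*3.178054/176 ≈ 0.01805713.
eps = sqrt(0.01805713) ≈ 0.1343768 ≈ 0.13438.

0.13438


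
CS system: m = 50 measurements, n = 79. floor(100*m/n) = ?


100*m/n = 100*50/79 ≈ 63.2911.
floor = 63.

63


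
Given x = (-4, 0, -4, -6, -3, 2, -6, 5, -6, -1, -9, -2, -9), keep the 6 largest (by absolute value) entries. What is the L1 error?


Sorted |x_i| descending: [9, 9, 6, 6, 6, 5, 4, 4, 3, 2, 2, 1, 0]
Keep top 6: [9, 9, 6, 6, 6, 5]
Tail entries: [4, 4, 3, 2, 2, 1, 0]
L1 error = sum of tail = 16.

16


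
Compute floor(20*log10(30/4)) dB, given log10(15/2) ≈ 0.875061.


||x||/||e|| = 30/4 = 15/2.
log10(15/2) ≈ 0.875061.
20*log10(||x||/||e||) ≈ 20*0.875061 = 17.50122.
floor(17.50122) = 17.

17


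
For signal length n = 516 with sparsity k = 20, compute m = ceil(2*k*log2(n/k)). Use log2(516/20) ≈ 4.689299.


log2(n/k) = log2(516/20) ≈ 4.689299.
2*k*log2(n/k) ≈ 2*20*4.689299 = 187.57196.
m = ceil(187.57196) = 188.

188


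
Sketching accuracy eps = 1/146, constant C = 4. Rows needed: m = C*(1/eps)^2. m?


1/eps = 146.
(1/eps)^2 = 21316.
m = 4*21316 = 85264.

85264


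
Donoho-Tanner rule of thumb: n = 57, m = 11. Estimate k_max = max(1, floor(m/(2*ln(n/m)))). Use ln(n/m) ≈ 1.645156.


n/m = 57/11.
ln(n/m) ≈ 1.645156.
2*ln(n/m) ≈ 3.290312.
m/(2*ln(n/m)) ≈ 11/3.290312 ≈ 3.3431.
floor = 3.
k_max = max(1, 3) = 3.

3


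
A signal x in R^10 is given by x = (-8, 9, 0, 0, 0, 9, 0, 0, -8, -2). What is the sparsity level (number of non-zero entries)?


Non-zero positions: [0, 1, 5, 8, 9].
Sparsity = 5.

5


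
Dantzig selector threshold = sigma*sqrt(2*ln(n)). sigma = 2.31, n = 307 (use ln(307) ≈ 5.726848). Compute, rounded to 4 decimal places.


ln(307) ≈ 5.726848.
2*ln(n) ≈ 11.453696.
sqrt(2*ln(n)) ≈ sqrt(11.453696) ≈ 3.384331.
threshold ≈ 2.31*3.384331 = 7.81780461 ≈ 7.8178.

7.8178


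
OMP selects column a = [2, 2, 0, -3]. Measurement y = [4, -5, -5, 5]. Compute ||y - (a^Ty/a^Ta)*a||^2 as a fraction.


a^T a = 17.
a^T y = -17.
coeff = -17/17 = -1.
||r||^2 = 74.

74


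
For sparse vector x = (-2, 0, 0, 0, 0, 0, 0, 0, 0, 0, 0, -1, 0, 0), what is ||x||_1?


Non-zero entries: [(0, -2), (11, -1)]
Absolute values: [2, 1]
||x||_1 = sum = 3.

3


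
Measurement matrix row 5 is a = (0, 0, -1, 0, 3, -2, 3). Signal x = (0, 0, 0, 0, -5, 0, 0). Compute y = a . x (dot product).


Non-zero terms: ['3*-5']
Products: [-15]
y = sum = -15.

-15


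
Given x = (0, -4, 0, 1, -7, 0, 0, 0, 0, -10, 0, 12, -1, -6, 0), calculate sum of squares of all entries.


Non-zero entries: [(1, -4), (3, 1), (4, -7), (9, -10), (11, 12), (12, -1), (13, -6)]
Squares: [16, 1, 49, 100, 144, 1, 36]
||x||_2^2 = sum = 347.

347


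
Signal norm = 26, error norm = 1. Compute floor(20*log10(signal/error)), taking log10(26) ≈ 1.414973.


||x||/||e|| = 26/1 = 26.
log10(26) ≈ 1.414973.
20*log10(||x||/||e||) ≈ 20*1.414973 = 28.29946.
floor(28.29946) = 28.

28


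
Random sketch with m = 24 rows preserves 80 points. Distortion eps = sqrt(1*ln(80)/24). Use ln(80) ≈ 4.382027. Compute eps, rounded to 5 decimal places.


ln(80) ≈ 4.382027.
1*ln(N)/m ≈ 1*4.382027/24 ≈ 0.18258446.
eps = sqrt(0.18258446) ≈ 0.427299 ≈ 0.42730.

0.42730


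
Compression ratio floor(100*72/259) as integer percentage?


100*m/n = 100*72/259 ≈ 27.7992.
floor = 27.

27


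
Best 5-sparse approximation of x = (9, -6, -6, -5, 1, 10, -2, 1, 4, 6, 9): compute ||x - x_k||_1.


Sorted |x_i| descending: [10, 9, 9, 6, 6, 6, 5, 4, 2, 1, 1]
Keep top 5: [10, 9, 9, 6, 6]
Tail entries: [6, 5, 4, 2, 1, 1]
L1 error = sum of tail = 19.

19


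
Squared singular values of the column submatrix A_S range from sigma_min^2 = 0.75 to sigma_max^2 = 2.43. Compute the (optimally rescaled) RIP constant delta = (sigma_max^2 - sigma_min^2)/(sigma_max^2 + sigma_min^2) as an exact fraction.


lambda_max - lambda_min = 2.43 - 0.75 = 1.68.
lambda_max + lambda_min = 2.43 + 0.75 = 3.18.
delta = 1.68/3.18 = 168/318 = 28/53.

28/53


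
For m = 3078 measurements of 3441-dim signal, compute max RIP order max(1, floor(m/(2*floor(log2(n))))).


floor(log2(3441)) = 11.
2*11 = 22.
m/(2*floor(log2(n))) = 3078/22 ≈ 139.9091.
floor = 139.
k = max(1, 139) = 139.

139


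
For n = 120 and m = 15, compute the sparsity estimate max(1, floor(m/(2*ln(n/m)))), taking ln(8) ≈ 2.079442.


n/m = 120/15 = 8.
ln(n/m) ≈ 2.079442.
2*ln(n/m) ≈ 4.158884.
m/(2*ln(n/m)) ≈ 15/4.158884 ≈ 3.6067.
floor = 3.
k_max = max(1, 3) = 3.

3


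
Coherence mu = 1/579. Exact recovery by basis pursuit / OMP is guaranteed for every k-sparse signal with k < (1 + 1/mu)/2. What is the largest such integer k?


1/mu = 579.
1 + 1/mu = 580.
(1 + 1/mu)/2 = 290 is an integer and the inequality is strict, so k_max = 290 - 1 = 289.

289


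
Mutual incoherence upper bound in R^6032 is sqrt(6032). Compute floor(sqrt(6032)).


77^2 = 5929 <= 6032 < 6084 = 78^2, so 77 <= sqrt(6032) < 78.
floor(sqrt(6032)) = 77.

77


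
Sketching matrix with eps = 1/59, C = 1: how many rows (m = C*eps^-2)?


1/eps = 59.
(1/eps)^2 = 3481.
m = 1*3481 = 3481.

3481


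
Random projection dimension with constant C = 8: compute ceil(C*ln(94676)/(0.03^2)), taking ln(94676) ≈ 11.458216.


ln(94676) ≈ 11.458216.
eps^2 = 0.03^2 = 0.0009.
C*ln(N)/eps^2 ≈ 8*11.458216/0.0009 ≈ 101850.8089.
m = ceil(101850.8089) = 101851.

101851


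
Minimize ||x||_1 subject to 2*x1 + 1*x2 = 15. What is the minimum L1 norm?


Axis intercepts:
  x1 = 15/2, x2 = 0: L1 = 15/2
  x1 = 0, x2 = 15: L1 = 15
x* = (15/2, 0)
||x*||_1 = 15/2.

15/2


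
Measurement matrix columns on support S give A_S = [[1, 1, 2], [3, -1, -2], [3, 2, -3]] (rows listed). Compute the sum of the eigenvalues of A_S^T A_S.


Sum of eigenvalues of A_S^T A_S = trace(A_S^T A_S) = sum of squared column norms of A_S.
A_S^T A_S diagonal: [19, 6, 17].
trace = 19 + 6 + 17 = 42.

42


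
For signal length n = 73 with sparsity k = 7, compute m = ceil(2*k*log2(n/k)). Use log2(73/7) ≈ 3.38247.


log2(n/k) = log2(73/7) ≈ 3.38247.
2*k*log2(n/k) ≈ 2*7*3.38247 = 47.35458.
m = ceil(47.35458) = 48.

48


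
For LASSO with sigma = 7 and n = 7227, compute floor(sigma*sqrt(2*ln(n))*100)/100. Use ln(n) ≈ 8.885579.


ln(7227) ≈ 8.885579.
2*ln(n) ≈ 17.771158.
sqrt(2*ln(n)) ≈ sqrt(17.771158) ≈ 4.215585.
lambda ≈ 7*4.215585 = 29.509095.
floor(lambda*100)/100 = 29.50.

29.50


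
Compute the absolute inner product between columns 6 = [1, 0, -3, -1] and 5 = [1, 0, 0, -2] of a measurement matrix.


Inner product: 1*1 + 0*0 + -3*0 + -1*-2
Products: [1, 0, 0, 2]
Sum = 3.
|dot| = 3.

3


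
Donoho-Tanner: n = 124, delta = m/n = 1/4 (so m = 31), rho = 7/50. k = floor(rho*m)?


m = 1/4*124 = 31.
rho = 7/50.
rho*m = 7/50*31 = 4.34.
k = floor(4.34) = 4.

4


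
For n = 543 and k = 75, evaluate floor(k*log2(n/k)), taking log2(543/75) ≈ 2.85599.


log2(n/k) = log2(543/75) ≈ 2.85599.
k*log2(n/k) ≈ 75*2.85599 = 214.19925.
floor(214.19925) = 214.

214


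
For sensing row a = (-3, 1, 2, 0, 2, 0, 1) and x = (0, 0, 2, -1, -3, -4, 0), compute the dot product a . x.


Non-zero terms: ['2*2', '0*-1', '2*-3', '0*-4']
Products: [4, 0, -6, 0]
y = sum = -2.

-2


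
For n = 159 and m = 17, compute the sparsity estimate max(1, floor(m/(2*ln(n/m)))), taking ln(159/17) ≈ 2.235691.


n/m = 159/17.
ln(n/m) ≈ 2.235691.
2*ln(n/m) ≈ 4.471382.
m/(2*ln(n/m)) ≈ 17/4.471382 ≈ 3.802.
floor = 3.
k_max = max(1, 3) = 3.

3


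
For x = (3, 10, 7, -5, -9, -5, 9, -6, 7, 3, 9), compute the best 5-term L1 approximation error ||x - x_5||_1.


Sorted |x_i| descending: [10, 9, 9, 9, 7, 7, 6, 5, 5, 3, 3]
Keep top 5: [10, 9, 9, 9, 7]
Tail entries: [7, 6, 5, 5, 3, 3]
L1 error = sum of tail = 29.

29


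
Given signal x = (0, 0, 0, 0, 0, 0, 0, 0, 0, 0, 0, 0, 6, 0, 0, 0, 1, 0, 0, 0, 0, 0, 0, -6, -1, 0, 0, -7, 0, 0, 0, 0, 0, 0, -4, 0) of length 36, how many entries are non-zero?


Non-zero positions: [12, 16, 23, 24, 27, 34].
Sparsity = 6.

6


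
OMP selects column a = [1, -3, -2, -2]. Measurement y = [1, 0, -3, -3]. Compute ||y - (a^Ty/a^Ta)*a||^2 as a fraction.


a^T a = 18.
a^T y = 13.
coeff = 13/18 = 13/18.
||r||^2 = 173/18.

173/18


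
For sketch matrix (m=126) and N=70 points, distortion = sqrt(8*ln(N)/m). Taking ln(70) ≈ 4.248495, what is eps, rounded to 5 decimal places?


ln(70) ≈ 4.248495.
8*ln(N)/m ≈ 8*4.248495/126 ≈ 0.26974571.
eps = sqrt(0.26974571) ≈ 0.5193705 ≈ 0.51937.

0.51937


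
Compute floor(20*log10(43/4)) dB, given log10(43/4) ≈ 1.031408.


||x||/||e|| = 43/4.
log10(43/4) ≈ 1.031408.
20*log10(||x||/||e||) ≈ 20*1.031408 = 20.62816.
floor(20.62816) = 20.

20


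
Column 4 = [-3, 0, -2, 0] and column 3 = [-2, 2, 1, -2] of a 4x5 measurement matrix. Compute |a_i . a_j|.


Inner product: -3*-2 + 0*2 + -2*1 + 0*-2
Products: [6, 0, -2, 0]
Sum = 4.
|dot| = 4.

4


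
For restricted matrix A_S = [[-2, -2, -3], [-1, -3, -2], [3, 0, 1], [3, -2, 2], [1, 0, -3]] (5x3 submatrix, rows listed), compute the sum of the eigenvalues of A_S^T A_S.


Sum of eigenvalues of A_S^T A_S = trace(A_S^T A_S) = sum of squared column norms of A_S.
A_S^T A_S diagonal: [24, 17, 27].
trace = 24 + 17 + 27 = 68.

68


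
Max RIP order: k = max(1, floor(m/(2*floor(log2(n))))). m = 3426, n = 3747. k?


floor(log2(3747)) = 11.
2*11 = 22.
m/(2*floor(log2(n))) = 3426/22 ≈ 155.7273.
floor = 155.
k = max(1, 155) = 155.

155


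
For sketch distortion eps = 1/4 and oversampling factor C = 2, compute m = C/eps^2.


1/eps = 4.
(1/eps)^2 = 16.
m = 2*16 = 32.

32


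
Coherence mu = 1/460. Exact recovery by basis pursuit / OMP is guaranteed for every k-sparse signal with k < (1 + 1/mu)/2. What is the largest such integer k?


1/mu = 460.
1 + 1/mu = 461.
(1 + 1/mu)/2 = 230.5 is not an integer, so k_max = floor(230.5) = 230.

230


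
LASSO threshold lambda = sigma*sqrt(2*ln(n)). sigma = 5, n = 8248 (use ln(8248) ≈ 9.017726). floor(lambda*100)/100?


ln(8248) ≈ 9.017726.
2*ln(n) ≈ 18.035452.
sqrt(2*ln(n)) ≈ sqrt(18.035452) ≈ 4.246817.
lambda ≈ 5*4.246817 = 21.234085.
floor(lambda*100)/100 = 21.23.

21.23


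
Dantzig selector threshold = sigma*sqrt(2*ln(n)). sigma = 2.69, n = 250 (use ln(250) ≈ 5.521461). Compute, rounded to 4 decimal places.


ln(250) ≈ 5.521461.
2*ln(n) ≈ 11.042922.
sqrt(2*ln(n)) ≈ sqrt(11.042922) ≈ 3.323089.
threshold ≈ 2.69*3.323089 = 8.93910941 ≈ 8.9391.

8.9391
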